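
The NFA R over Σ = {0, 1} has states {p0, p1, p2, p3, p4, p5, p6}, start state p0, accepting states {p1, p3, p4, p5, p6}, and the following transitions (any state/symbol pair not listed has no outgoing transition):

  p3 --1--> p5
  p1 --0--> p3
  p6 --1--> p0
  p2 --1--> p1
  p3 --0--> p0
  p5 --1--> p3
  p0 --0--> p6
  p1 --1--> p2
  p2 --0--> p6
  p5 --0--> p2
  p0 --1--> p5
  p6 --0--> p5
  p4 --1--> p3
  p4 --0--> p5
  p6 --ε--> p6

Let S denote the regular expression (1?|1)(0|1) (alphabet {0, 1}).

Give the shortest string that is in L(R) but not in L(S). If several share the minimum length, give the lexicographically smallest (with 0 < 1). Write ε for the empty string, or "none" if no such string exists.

The string 00 is accepted by R but not by S.
No shorter string lies in the difference, and 00 is the lexicographically first length-2 string in L(R) \ L(S).

00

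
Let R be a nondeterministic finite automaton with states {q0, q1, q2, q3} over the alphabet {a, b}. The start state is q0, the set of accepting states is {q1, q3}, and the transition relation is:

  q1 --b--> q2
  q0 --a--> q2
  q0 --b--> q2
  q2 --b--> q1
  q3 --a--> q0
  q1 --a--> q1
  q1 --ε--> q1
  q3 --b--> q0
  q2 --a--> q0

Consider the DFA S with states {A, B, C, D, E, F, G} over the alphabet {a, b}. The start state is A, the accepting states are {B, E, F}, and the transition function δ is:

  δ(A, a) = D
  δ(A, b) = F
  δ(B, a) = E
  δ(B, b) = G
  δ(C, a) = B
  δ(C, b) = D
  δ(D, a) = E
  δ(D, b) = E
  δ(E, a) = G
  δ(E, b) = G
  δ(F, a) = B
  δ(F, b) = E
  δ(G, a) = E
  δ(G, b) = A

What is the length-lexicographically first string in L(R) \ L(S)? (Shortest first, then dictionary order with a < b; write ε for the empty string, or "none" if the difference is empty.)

The string aba is accepted by R but not by S.
No shorter string lies in the difference, and aba is the lexicographically first length-3 string in L(R) \ L(S).

aba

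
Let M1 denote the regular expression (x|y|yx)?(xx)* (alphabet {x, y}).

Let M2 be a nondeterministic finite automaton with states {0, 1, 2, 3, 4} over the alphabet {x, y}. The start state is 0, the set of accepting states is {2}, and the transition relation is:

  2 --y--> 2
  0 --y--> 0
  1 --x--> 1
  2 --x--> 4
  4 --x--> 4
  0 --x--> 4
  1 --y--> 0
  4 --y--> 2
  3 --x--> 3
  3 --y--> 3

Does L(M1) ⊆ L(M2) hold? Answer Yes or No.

No

The empty string ε is in L(M1) but not in L(M2).
So L(M1) ⊄ L(M2).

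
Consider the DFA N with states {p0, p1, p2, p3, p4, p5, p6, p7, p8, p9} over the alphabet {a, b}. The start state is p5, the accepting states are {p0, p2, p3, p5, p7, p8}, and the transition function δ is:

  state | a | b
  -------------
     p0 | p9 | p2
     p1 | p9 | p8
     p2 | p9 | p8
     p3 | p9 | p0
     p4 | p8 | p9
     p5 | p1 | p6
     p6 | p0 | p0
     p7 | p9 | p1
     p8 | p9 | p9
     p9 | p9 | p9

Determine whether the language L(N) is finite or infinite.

finite

The useful states (reachable from p5 and able to reach an accepting state) are {p0, p1, p2, p5, p6, p8}.
Restricted to these states the transition graph has no cycle, so every accepting path has bounded length and L is finite.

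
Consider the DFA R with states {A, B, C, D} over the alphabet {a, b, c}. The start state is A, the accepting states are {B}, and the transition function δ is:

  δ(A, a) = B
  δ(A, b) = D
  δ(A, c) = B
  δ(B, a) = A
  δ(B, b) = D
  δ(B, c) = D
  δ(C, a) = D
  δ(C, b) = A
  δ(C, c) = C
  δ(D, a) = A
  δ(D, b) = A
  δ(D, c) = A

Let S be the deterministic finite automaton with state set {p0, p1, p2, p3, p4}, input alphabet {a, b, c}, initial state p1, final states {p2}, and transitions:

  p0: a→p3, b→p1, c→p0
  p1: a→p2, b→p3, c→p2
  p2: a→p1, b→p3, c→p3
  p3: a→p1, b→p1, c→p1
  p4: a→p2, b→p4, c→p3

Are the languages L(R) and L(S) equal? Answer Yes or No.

Yes

Exploring the product automaton R × S from the start pair (A, p1), following both machines on each input symbol, reaches 3 state pairs: (A, p1), (B, p2), (D, p3).
R accepts in {B} and S accepts in {p2}. In every reachable pair the two components are either both accepting — (B, p2) — or both non-accepting, so no string is accepted by exactly one of the machines: L(R) \ L(S) and L(S) \ L(R) are both empty.
Hence every string is accepted by R iff it is accepted by S, and the two languages coincide.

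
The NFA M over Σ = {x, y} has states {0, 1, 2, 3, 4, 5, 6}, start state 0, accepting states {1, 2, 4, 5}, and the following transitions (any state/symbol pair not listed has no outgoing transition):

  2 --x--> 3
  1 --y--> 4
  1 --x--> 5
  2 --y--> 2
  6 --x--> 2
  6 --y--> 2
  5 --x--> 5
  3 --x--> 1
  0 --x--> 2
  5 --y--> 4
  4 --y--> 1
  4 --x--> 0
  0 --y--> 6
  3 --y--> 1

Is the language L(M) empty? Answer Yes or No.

The string x is accepted: the run 0 → 2 ends in the accepting state 2.
Since at least one string is accepted, L(M) is not empty.

No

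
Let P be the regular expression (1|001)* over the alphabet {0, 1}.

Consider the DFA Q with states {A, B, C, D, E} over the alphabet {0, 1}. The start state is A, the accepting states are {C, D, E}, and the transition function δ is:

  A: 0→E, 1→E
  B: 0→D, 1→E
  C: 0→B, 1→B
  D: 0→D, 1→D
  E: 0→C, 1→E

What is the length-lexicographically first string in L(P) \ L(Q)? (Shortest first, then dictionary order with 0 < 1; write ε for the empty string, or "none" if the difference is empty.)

The empty string ε is accepted by P but not by Q.
Since ε is the unique shortest string, it is the required witness.

ε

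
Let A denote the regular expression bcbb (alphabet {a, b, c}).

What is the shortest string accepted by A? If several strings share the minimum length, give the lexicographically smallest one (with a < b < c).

bcbb

By inspection of the expression, no string of length less than 4 matches, and bcbb is the lexicographically first match of length 4.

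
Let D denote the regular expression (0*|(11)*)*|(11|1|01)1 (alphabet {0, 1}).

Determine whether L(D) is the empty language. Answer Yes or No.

The empty string ε matches the expression, so it belongs to L(D).
Since L(D) contains at least one string, it is not empty.

No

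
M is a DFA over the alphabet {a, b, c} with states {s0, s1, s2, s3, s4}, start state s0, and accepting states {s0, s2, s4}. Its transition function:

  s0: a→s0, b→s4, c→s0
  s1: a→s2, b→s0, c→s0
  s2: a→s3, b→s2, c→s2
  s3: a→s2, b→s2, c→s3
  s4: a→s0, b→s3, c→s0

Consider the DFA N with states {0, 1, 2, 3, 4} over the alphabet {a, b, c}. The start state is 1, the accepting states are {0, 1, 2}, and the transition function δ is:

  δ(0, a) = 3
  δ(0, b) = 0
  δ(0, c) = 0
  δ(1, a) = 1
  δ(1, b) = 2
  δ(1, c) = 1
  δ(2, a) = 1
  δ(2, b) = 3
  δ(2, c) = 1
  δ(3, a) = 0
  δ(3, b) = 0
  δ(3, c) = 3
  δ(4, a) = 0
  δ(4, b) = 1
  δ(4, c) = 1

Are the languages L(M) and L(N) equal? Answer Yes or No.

Exploring the product automaton M × N from the start pair (s0, 1), following both machines on each input symbol, reaches 4 state pairs: (s0, 1), (s4, 2), (s3, 3), (s2, 0).
M accepts in {s0, s2, s4} and N accepts in {0, 1, 2}. In every reachable pair the two components are either both accepting — (s0, 1), (s4, 2), (s2, 0) — or both non-accepting, so no string is accepted by exactly one of the machines: L(M) \ L(N) and L(N) \ L(M) are both empty.
Hence every string is accepted by M iff it is accepted by N, and the two languages coincide.

Yes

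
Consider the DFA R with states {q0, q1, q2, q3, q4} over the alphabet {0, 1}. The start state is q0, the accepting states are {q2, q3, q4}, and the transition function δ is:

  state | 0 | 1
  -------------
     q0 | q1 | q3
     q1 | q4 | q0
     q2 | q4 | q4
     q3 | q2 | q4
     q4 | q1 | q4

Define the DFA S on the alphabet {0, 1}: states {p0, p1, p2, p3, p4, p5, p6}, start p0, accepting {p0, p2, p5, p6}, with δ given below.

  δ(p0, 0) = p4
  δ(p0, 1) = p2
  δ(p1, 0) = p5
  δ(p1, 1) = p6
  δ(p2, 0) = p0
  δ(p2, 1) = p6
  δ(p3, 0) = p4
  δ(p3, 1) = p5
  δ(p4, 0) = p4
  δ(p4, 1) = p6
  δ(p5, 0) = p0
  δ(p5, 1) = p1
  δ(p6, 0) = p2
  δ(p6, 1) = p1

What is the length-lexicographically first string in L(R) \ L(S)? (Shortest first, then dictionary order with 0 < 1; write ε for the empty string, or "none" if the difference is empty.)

The string 00 is accepted by R but not by S.
No shorter string lies in the difference, and 00 is the lexicographically first length-2 string in L(R) \ L(S).

00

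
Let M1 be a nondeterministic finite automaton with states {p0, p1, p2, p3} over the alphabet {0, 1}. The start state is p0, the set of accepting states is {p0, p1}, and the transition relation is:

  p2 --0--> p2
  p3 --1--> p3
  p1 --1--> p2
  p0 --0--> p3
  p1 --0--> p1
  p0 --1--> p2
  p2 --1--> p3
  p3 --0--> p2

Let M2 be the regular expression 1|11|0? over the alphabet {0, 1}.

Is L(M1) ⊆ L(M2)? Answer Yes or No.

Converting the expression M2 to a DFA (subset construction, then merging equivalent states) gives the minimal DFA with states {r0, r1, r2, r3}, start state r0, accepting states {r0, r1, r2} and transitions r0: 0→r1, 1→r2; r1: 0→r3, 1→r3; r2: 0→r3, 1→r1; r3: 0→r3, 1→r3.
Exploring the product automaton M1 × M2 from the start pair (p0, r0), following both machines on each input symbol, reaches 5 state pairs: (p0, r0), (p3, r1), (p2, r2), (p2, r3), (p3, r3).
M1 accepts in {p0, p1} and M2 accepts in {r0, r1, r2}. The reachable pairs whose M1-component is accepting are (p0, r0); in each of them the M2-component is accepting too, so the product for L(M1) \ L(M2) (M1-component accepting, M2-component rejecting) has no reachable accepting pair and the difference is empty.
Hence every string in L(M1) is also in L(M2).

Yes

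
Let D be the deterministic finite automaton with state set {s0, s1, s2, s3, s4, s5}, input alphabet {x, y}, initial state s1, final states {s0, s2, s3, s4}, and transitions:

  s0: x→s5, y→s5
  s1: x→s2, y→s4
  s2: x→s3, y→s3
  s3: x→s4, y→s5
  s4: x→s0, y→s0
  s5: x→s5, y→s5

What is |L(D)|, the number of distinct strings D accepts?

The useful subgraph on states {s0, s1, s2, s3, s4} is acyclic, so L(D) is finite; the longest accepting path visits 5 useful states, giving maximum string length 4.
Counting accepting paths from s1 by length: 2 of length 1, 4 of length 2, 2 of length 3, 4 of length 4. Total 12.

12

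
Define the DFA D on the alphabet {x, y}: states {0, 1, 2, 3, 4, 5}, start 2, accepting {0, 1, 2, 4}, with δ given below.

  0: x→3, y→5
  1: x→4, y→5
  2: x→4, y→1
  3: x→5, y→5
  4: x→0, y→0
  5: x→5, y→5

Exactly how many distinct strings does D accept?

8

The useful subgraph on states {0, 1, 2, 4} is acyclic, so L(D) is finite; the longest accepting path visits 4 useful states, giving maximum string length 3.
Counting accepting paths from 2 by length: 1 of length 0, 2 of length 1, 3 of length 2, 2 of length 3. Total 8.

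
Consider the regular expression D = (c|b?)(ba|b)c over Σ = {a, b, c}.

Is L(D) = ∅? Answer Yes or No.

No

The string bc matches the expression, so it belongs to L(D).
Since L(D) contains at least one string, it is not empty.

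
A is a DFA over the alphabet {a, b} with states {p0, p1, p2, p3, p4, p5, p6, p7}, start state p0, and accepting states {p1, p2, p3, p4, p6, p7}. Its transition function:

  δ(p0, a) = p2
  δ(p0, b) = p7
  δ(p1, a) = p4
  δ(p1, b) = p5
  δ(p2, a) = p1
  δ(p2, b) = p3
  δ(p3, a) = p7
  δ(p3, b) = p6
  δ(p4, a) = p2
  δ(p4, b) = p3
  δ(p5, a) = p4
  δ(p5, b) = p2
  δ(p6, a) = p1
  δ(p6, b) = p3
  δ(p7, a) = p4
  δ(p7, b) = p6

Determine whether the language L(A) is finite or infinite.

State p2 is reachable from the start and can reach an accepting state, and it lies on the cycle p2 → p1 → p4 → p2.
Traversing that cycle any number of times yields accepted strings of unbounded length, so the language is infinite.

infinite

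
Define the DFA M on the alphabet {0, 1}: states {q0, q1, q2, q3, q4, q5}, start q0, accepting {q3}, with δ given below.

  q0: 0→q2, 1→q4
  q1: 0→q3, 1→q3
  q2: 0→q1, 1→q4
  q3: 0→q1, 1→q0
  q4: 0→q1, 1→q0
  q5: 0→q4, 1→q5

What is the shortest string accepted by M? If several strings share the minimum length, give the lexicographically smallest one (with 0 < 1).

A breadth-first search from q0 reaches an accepting state first via the path q0 → q2 → q1 → q3 on input 000.
No string of length < 3 is accepted (BFS exhausts all shorter strings without reaching an accepting state), and 000 is the lexicographically least accepting string of length 3.

000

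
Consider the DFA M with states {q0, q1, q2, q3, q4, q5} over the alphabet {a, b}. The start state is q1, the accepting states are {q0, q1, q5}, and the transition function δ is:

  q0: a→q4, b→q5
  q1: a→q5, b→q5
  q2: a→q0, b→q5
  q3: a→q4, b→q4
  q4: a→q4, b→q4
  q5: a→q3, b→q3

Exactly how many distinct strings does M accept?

3

The useful subgraph on states {q1, q5} is acyclic, so L(M) is finite; the longest accepting path visits 2 useful states, giving maximum string length 1.
Counting accepting paths from q1 by length: 1 of length 0, 2 of length 1. Total 3.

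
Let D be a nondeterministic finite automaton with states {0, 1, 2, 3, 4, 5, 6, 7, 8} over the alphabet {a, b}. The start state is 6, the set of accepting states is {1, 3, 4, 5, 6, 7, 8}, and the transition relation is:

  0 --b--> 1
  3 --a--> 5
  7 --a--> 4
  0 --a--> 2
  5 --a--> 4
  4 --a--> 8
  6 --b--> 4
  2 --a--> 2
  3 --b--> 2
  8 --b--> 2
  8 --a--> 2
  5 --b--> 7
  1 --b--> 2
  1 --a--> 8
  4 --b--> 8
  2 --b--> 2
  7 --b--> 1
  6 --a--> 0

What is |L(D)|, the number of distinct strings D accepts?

The useful subgraph on states {0, 1, 4, 6, 8} is acyclic, so L(D) is finite; the longest accepting path visits 4 useful states, giving maximum string length 3.
Counting accepting paths from 6 by length: 1 of length 0, 1 of length 1, 3 of length 2, 1 of length 3. Total 6.

6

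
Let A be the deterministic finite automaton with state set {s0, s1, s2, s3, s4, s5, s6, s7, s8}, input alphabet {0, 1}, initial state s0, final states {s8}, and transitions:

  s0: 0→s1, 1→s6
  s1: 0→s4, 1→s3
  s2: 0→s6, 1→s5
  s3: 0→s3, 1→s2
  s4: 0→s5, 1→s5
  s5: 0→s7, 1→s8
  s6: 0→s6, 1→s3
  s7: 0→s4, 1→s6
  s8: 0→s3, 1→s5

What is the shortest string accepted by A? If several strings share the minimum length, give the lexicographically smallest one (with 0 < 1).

A breadth-first search from s0 reaches an accepting state first via the path s0 → s1 → s4 → s5 → s8 on input 0001.
No string of length < 4 is accepted (BFS exhausts all shorter strings without reaching an accepting state), and 0001 is the lexicographically least accepting string of length 4.

0001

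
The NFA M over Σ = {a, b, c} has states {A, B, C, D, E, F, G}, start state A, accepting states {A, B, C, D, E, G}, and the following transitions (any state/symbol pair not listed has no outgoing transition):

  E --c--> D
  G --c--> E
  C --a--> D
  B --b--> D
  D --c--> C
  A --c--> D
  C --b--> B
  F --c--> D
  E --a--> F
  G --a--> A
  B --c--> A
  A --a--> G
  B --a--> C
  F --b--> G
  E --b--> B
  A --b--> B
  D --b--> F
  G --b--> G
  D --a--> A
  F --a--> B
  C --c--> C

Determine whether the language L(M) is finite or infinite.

State A is reachable from the start and can reach an accepting state, and it lies on the cycle A → B → A.
Traversing that cycle any number of times yields accepted strings of unbounded length, so the language is infinite.

infinite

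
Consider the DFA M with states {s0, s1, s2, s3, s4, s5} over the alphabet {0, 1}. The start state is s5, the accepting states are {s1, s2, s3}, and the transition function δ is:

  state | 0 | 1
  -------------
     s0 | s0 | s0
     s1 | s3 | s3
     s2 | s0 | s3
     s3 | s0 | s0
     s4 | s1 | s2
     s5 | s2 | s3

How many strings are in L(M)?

3

The useful subgraph on states {s2, s3, s5} is acyclic, so L(M) is finite; the longest accepting path visits 3 useful states, giving maximum string length 2.
Counting accepting paths from s5 by length: 2 of length 1, 1 of length 2. Total 3.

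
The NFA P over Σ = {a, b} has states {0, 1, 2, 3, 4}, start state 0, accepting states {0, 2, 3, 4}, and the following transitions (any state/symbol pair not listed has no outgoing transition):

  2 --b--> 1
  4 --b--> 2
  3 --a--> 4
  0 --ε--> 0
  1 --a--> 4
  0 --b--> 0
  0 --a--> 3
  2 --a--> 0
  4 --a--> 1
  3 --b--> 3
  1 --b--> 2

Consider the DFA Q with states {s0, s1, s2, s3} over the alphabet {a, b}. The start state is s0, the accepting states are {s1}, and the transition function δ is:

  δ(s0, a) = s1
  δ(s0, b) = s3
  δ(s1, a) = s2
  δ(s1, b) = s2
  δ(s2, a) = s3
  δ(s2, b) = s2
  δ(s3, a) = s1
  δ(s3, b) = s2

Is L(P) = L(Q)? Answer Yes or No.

No

The empty string ε is accepted by P but rejected by Q.
So L(P) ≠ L(Q).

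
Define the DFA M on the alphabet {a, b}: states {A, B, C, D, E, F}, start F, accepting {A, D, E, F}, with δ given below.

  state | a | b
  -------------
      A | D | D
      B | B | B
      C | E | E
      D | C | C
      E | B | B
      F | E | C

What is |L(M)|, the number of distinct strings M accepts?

The useful subgraph on states {C, E, F} is acyclic, so L(M) is finite; the longest accepting path visits 3 useful states, giving maximum string length 2.
Counting accepting paths from F by length: 1 of length 0, 1 of length 1, 2 of length 2. Total 4.

4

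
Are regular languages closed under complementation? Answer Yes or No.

Take a complete DFA for L and swap accepting and non-accepting states; the resulting DFA accepts exactly Σ* \ L.
So the regular languages are closed under complement.

Yes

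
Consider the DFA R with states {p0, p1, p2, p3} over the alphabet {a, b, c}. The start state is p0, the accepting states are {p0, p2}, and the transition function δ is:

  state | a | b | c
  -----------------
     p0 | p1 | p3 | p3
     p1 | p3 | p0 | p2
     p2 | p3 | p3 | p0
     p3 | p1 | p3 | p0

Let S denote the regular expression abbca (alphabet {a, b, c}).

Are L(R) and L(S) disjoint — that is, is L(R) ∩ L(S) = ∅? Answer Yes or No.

Yes

Converting the expression S to a DFA (subset construction, then merging equivalent states) gives the minimal DFA with states {s0, s1, s2, s3, s4, s5, s6}, start state s0, accepting states {s6} and transitions s0: a→s1, b→s2, c→s2; s1: a→s2, b→s3, c→s2; s2: a→s2, b→s2, c→s2; s3: a→s2, b→s4, c→s2; s4: a→s2, b→s2, c→s5; s5: a→s6, b→s2, c→s2; s6: a→s2, b→s2, c→s2.
Exploring the product automaton R × S from the start pair (p0, s0), following both machines on each input symbol, reaches 10 state pairs: (p0, s0), (p1, s1), (p3, s2), (p0, s3), (p2, s2), (p1, s2), (p0, s2), (p3, s4), (p0, s5), (p1, s6).
R accepts in {p0, p2} and S accepts in {s6}; no reachable pair has both components accepting, so no string drives both machines to acceptance simultaneously and L(R) ∩ L(S) = ∅.
So no string is accepted by both, and the intersection is empty.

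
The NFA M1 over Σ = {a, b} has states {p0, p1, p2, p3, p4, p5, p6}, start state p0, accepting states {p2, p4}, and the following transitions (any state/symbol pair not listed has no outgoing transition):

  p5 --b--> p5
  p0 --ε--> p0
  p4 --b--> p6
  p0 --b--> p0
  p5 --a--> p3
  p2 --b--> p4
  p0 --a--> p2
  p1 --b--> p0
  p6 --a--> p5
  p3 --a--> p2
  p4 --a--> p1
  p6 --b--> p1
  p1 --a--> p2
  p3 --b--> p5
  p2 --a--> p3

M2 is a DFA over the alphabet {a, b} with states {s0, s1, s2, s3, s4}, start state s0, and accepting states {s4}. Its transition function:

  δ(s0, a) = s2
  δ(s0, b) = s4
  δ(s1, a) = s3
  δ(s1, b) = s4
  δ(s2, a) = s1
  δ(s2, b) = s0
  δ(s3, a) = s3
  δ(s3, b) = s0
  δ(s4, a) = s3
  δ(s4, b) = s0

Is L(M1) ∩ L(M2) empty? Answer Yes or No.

No

The string abaab is accepted by both M1 and M2.
Hence L(M1) ∩ L(M2) ≠ ∅.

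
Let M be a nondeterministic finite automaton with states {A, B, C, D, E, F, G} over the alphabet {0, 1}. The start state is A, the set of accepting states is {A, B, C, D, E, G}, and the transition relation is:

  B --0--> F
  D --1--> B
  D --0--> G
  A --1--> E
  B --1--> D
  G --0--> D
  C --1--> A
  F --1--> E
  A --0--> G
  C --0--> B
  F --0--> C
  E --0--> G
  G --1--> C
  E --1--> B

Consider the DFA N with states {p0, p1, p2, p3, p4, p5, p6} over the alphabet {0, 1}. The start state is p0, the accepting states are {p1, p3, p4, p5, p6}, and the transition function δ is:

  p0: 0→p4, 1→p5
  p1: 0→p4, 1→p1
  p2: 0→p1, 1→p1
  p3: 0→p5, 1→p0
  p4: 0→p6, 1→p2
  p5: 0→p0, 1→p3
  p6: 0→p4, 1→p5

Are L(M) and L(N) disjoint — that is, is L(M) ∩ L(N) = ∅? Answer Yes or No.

The string 0 is accepted by both M and N.
Hence L(M) ∩ L(N) ≠ ∅.

No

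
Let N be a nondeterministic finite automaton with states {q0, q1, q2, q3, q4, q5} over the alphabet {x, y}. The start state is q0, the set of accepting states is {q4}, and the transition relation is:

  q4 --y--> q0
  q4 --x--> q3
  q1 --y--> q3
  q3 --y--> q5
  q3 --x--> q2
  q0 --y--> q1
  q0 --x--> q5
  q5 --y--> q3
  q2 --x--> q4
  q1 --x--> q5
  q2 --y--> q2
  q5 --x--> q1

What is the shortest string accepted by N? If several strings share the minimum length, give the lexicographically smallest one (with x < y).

A breadth-first search from q0 reaches an accepting state first via the path q0 → q5 → q3 → q2 → q4 on input xyxx.
No string of length < 4 is accepted (BFS exhausts all shorter strings without reaching an accepting state), and xyxx is the lexicographically least accepting string of length 4.

xyxx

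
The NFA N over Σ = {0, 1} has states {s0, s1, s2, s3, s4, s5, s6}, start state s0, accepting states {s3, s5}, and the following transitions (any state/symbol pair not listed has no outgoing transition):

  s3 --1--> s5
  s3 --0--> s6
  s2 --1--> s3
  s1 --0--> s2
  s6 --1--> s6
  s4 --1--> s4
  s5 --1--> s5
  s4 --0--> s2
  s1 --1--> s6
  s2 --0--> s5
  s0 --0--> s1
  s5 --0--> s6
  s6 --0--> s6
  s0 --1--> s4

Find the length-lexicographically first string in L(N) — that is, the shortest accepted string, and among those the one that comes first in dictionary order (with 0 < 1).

000

A breadth-first search from s0 reaches an accepting state first via the path s0 → s1 → s2 → s5 on input 000.
No string of length < 3 is accepted (BFS exhausts all shorter strings without reaching an accepting state), and 000 is the lexicographically least accepting string of length 3.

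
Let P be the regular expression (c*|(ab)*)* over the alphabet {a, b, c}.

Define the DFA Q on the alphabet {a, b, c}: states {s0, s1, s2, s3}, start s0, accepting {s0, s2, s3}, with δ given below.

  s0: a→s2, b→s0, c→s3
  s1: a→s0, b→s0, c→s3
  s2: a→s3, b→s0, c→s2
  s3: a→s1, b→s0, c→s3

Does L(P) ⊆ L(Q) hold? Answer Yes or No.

Converting the expression P to a DFA (subset construction, then merging equivalent states) gives the minimal DFA with states {p0, p1, p2}, start state p0, accepting states {p0} and transitions p0: a→p1, b→p2, c→p0; p1: a→p2, b→p0, c→p2; p2: a→p2, b→p2, c→p2.
Exploring the product automaton P × Q from the start pair (p0, s0), following both machines on each input symbol, reaches 8 state pairs: (p0, s0), (p1, s2), (p2, s0), (p0, s3), (p2, s3), (p2, s2), (p1, s1), (p2, s1).
P accepts in {p0} and Q accepts in {s0, s2, s3}. The reachable pairs whose P-component is accepting are (p0, s0), (p0, s3); in each of them the Q-component is accepting too, so the product for L(P) \ L(Q) (P-component accepting, Q-component rejecting) has no reachable accepting pair and the difference is empty.
Hence every string in L(P) is also in L(Q).

Yes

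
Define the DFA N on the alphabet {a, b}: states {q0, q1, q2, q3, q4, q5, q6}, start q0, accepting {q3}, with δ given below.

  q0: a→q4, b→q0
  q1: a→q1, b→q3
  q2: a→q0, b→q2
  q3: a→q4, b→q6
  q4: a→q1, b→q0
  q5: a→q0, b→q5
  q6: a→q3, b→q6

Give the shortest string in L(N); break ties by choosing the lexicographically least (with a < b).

aab

A breadth-first search from q0 reaches an accepting state first via the path q0 → q4 → q1 → q3 on input aab.
No string of length < 3 is accepted (BFS exhausts all shorter strings without reaching an accepting state), and aab is the lexicographically least accepting string of length 3.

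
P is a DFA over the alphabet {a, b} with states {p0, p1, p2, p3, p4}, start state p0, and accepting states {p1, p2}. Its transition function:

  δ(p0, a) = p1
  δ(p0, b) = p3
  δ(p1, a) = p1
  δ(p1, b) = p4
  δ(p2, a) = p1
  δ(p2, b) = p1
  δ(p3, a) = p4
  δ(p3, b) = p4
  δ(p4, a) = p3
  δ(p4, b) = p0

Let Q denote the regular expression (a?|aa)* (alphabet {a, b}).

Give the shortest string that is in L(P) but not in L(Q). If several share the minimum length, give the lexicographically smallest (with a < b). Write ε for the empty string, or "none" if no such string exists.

The string abba is accepted by P but not by Q.
No shorter string lies in the difference, and abba is the lexicographically first length-4 string in L(P) \ L(Q).

abba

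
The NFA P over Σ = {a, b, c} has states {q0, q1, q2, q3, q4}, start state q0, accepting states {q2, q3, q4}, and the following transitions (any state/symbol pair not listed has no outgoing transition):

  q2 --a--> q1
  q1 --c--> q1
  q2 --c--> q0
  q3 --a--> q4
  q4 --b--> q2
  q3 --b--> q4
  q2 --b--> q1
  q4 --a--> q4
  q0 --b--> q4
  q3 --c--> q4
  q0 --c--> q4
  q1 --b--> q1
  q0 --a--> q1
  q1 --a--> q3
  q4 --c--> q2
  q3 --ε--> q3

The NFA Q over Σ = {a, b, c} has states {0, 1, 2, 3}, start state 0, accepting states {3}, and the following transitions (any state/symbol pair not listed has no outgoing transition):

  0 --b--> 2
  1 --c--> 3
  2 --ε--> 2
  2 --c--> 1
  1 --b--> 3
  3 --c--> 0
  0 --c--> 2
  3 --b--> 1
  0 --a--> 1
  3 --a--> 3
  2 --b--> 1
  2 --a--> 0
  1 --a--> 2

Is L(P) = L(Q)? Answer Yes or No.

No

The string b is accepted by P but rejected by Q.
So L(P) ≠ L(Q).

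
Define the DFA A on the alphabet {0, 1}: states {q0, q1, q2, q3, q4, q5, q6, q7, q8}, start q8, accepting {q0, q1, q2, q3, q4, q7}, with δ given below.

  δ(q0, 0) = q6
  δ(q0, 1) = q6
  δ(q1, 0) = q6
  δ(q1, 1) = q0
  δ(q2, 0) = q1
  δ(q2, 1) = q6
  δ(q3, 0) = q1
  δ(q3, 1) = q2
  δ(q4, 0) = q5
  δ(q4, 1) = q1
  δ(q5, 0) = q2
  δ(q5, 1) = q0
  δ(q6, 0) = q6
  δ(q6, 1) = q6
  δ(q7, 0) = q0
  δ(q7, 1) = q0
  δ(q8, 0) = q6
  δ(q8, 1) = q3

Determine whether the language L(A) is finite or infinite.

The useful states (reachable from q8 and able to reach an accepting state) are {q0, q1, q2, q3, q8}.
Restricted to these states the transition graph has no cycle, so every accepting path has bounded length and L is finite.

finite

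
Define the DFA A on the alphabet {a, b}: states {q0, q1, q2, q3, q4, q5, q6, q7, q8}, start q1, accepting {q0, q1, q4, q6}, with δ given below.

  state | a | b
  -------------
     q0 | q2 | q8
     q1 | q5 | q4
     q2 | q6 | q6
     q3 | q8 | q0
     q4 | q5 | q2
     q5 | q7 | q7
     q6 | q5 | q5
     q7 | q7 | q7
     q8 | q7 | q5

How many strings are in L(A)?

The useful subgraph on states {q1, q2, q4, q6} is acyclic, so L(A) is finite; the longest accepting path visits 4 useful states, giving maximum string length 3.
Counting accepting paths from q1 by length: 1 of length 0, 1 of length 1, 2 of length 3. Total 4.

4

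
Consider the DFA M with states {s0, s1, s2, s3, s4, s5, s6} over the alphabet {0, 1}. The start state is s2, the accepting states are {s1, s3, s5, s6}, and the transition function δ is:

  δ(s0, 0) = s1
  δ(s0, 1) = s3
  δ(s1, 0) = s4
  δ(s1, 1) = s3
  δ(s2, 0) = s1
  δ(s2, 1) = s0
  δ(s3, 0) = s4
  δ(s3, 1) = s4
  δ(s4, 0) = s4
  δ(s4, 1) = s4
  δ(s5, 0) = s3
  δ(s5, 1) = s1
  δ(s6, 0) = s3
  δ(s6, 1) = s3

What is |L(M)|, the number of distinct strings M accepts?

The useful subgraph on states {s0, s1, s2, s3} is acyclic, so L(M) is finite; the longest accepting path visits 4 useful states, giving maximum string length 3.
Counting accepting paths from s2 by length: 1 of length 1, 3 of length 2, 1 of length 3. Total 5.

5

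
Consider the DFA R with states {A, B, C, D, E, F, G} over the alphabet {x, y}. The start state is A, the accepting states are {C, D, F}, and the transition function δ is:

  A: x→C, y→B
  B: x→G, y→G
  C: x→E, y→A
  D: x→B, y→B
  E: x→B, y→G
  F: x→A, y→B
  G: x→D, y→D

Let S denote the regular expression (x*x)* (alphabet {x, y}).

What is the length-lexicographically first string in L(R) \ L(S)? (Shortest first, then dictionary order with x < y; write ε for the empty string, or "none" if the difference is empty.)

xyx

The string xyx is accepted by R but not by S.
No shorter string lies in the difference, and xyx is the lexicographically first length-3 string in L(R) \ L(S).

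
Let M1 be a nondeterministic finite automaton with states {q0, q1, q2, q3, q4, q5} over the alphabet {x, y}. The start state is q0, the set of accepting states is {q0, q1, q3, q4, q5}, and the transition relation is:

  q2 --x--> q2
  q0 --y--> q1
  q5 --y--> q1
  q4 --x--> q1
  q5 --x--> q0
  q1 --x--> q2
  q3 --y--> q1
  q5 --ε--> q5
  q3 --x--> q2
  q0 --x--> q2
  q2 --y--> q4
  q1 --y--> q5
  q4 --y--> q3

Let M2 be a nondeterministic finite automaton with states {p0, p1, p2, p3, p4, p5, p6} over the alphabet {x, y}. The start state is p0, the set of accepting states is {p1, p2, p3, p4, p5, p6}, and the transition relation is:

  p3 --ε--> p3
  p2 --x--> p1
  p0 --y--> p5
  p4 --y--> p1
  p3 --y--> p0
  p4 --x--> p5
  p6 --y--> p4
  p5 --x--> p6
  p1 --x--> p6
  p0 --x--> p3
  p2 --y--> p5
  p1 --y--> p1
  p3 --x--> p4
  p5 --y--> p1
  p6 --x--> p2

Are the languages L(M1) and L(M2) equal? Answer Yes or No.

The empty string ε is accepted by M1 but rejected by M2.
So L(M1) ≠ L(M2).

No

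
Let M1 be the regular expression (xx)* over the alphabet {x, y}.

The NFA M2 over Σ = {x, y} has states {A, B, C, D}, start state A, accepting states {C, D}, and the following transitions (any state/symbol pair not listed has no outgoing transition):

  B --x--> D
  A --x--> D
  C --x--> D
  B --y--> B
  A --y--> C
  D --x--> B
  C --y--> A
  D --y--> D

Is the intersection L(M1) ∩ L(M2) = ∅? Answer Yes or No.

Converting the expression M1 to a DFA (subset construction, then merging equivalent states) gives the minimal DFA with states {r0, r1, r2}, start state r0, accepting states {r0} and transitions r0: x→r1, y→r2; r1: x→r0, y→r2; r2: x→r2, y→r2.
Exploring the product automaton M1 × M2 from the start pair (r0, A), following both machines on each input symbol, reaches 7 state pairs: (r0, A), (r1, D), (r2, C), (r0, B), (r2, D), (r2, A), (r2, B).
M1 accepts in {r0} and M2 accepts in {C, D}; no reachable pair has both components accepting, so no string drives both machines to acceptance simultaneously and L(M1) ∩ L(M2) = ∅.
So no string is accepted by both, and the intersection is empty.

Yes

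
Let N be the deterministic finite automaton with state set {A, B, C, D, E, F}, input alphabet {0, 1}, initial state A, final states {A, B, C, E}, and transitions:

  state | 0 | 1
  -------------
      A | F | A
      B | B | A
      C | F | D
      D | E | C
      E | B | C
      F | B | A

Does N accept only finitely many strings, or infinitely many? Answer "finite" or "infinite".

State A is reachable from the start and can reach an accepting state, and it lies on the cycle A → A.
Traversing that cycle any number of times yields accepted strings of unbounded length, so the language is infinite.

infinite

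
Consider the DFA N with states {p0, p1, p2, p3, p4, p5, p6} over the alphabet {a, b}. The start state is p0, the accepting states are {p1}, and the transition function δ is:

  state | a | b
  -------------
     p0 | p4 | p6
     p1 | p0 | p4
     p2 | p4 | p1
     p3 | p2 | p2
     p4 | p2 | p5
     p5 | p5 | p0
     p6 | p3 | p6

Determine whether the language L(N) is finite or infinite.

infinite

State p0 is reachable from the start and can reach an accepting state, and it lies on the cycle p0 → p4 → p2 → p1 → p0.
Traversing that cycle any number of times yields accepted strings of unbounded length, so the language is infinite.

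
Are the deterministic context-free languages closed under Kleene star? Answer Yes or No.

L = {c aⁿbⁿ : n≥0} ∪ {cc aⁿb²ⁿ : n≥0} is a DCFL (the number of leading c's fixes which ratio the DPDA checks), but L* is not. Every word of L starts with c, so in a factorisation of the string cc aⁱbʲ (i≥1) into words of L each factor begins at one of the two c's: either the whole string is a single word of L (forcing j = 2i), or it splits as c · (c aⁱbʲ) with c ∈ L (take n = 0) and c aⁱbʲ ∈ L (forcing j = i). Thus L* ∩ cca⁺b* = {cc aⁿbⁿ : n≥1} ∪ {cc aⁿb²ⁿ : n≥1}. A DPDA for L* would give one for this intersection with a regular set, and, started from its configuration after reading cc, one for {aⁿbⁿ : n≥1} ∪ {aⁿb²ⁿ : n≥1}, which no deterministic PDA accepts (a DPDA for it would have a single run on aⁿb²ⁿ, accepting after the prefix aⁿbⁿ and accepting again after n more b's; an ordinary PDA that simulates it on a's and b's and, at any moment when it is accepting, may switch to reading only a fresh letter d while feeding each d to the simulation as a b, would accept aⁱbʲdᵏ (k≥1) exactly when both aⁱbʲ and aⁱbʲ⁺ᵏ are in the language, i.e. its language intersected with the regular set a*b*d⁺ would be exactly {aⁿbⁿdⁿ : n≥1} — impossible, since context-free languages are closed under intersection with regular sets and {aⁿbⁿdⁿ} is not context-free). So L* is not a DCFL.

No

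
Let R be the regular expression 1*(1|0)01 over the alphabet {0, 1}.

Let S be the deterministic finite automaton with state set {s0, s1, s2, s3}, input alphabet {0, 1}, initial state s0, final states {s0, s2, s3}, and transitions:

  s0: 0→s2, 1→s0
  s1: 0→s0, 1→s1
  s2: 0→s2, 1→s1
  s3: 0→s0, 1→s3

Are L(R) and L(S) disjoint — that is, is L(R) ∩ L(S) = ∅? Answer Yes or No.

Converting the expression R to a DFA (subset construction, then merging equivalent states) gives the minimal DFA with states {r0, r1, r2, r3, r4, r5, r6}, start state r0, accepting states {r6} and transitions r0: 0→r1, 1→r2; r1: 0→r3, 1→r4; r2: 0→r5, 1→r2; r3: 0→r4, 1→r6; r4: 0→r4, 1→r4; r5: 0→r3, 1→r6; r6: 0→r4, 1→r4.
Exploring the product automaton R × S from the start pair (r0, s0), following both machines on each input symbol, reaches 9 state pairs: (r0, s0), (r1, s2), (r2, s0), (r3, s2), (r4, s1), (r5, s2), (r4, s2), (r6, s1), (r4, s0).
R accepts in {r6} and S accepts in {s0, s2, s3}; no reachable pair has both components accepting, so no string drives both machines to acceptance simultaneously and L(R) ∩ L(S) = ∅.
So no string is accepted by both, and the intersection is empty.

Yes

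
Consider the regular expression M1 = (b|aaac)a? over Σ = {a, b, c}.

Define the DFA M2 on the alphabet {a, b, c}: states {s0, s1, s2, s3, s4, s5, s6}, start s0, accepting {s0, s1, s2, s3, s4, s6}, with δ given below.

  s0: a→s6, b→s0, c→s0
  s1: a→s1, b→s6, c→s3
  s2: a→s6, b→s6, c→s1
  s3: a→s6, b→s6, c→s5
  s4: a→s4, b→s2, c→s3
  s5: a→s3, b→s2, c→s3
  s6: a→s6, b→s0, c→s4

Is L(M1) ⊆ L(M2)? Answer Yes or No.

Converting the expression M1 to a DFA (subset construction, then merging equivalent states) gives the minimal DFA with states {r0, r1, r2, r3, r4, r5, r6}, start state r0, accepting states {r2, r5} and transitions r0: a→r1, b→r2, c→r3; r1: a→r4, b→r3, c→r3; r2: a→r5, b→r3, c→r3; r3: a→r3, b→r3, c→r3; r4: a→r6, b→r3, c→r3; r5: a→r3, b→r3, c→r3; r6: a→r3, b→r3, c→r2.
Exploring the product automaton M1 × M2 from the start pair (r0, s0), following both machines on each input symbol, reaches 15 state pairs: (r0, s0), (r1, s6), (r2, s0), (r3, s0), (r4, s6), (r3, s4), (r5, s6), (r3, s6), (r6, s6), (r3, s2), (r3, s3), (r2, s4), (r3, s1), (r3, s5), (r5, s4).
M1 accepts in {r2, r5} and M2 accepts in {s0, s1, s2, s3, s4, s6}. The reachable pairs whose M1-component is accepting are (r2, s0), (r5, s6), (r2, s4), (r5, s4); in each of them the M2-component is accepting too, so the product for L(M1) \ L(M2) (M1-component accepting, M2-component rejecting) has no reachable accepting pair and the difference is empty.
Hence every string in L(M1) is also in L(M2).

Yes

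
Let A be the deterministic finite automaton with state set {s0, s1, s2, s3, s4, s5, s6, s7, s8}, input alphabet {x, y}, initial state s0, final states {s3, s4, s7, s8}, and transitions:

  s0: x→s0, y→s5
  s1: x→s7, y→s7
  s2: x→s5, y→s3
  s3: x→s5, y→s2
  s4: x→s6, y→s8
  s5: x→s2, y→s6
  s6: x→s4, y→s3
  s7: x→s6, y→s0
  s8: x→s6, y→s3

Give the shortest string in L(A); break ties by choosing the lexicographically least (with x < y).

yxy

A breadth-first search from s0 reaches an accepting state first via the path s0 → s5 → s2 → s3 on input yxy.
No string of length < 3 is accepted (BFS exhausts all shorter strings without reaching an accepting state), and yxy is the lexicographically least accepting string of length 3.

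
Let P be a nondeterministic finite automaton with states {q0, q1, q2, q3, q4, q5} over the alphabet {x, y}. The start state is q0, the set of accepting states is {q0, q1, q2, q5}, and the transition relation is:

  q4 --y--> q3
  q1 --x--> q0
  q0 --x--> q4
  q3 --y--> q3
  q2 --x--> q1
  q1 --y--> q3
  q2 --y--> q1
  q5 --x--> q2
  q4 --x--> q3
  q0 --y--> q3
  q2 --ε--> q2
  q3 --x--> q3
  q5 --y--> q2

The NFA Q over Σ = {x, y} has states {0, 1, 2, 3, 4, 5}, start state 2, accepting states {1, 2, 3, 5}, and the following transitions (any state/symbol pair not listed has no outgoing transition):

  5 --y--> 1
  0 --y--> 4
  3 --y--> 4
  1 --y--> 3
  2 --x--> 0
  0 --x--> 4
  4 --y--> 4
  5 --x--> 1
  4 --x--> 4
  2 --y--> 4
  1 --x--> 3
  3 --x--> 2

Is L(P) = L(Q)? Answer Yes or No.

Yes

Exploring the product automaton P × Q from the start pair (q0, 2), following both machines on each input symbol, reaches 3 state pairs: (q0, 2), (q4, 0), (q3, 4).
P accepts in {q0, q1, q2, q5} and Q accepts in {1, 2, 3, 5}. In every reachable pair the two components are either both accepting — (q0, 2) — or both non-accepting, so no string is accepted by exactly one of the machines: L(P) \ L(Q) and L(Q) \ L(P) are both empty.
Hence every string is accepted by P iff it is accepted by Q, and the two languages coincide.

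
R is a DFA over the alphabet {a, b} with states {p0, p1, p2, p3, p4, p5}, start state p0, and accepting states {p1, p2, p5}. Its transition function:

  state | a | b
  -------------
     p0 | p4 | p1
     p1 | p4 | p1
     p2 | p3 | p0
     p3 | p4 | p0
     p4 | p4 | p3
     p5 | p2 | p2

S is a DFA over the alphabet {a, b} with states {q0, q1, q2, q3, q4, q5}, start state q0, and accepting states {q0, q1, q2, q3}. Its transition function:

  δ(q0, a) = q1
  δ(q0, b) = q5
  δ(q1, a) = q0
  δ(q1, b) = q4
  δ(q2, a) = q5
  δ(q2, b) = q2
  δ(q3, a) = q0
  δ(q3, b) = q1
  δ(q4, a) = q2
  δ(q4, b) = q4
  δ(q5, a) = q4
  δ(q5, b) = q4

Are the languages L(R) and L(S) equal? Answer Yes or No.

No

The string b is accepted by R but rejected by S.
So L(R) ≠ L(S).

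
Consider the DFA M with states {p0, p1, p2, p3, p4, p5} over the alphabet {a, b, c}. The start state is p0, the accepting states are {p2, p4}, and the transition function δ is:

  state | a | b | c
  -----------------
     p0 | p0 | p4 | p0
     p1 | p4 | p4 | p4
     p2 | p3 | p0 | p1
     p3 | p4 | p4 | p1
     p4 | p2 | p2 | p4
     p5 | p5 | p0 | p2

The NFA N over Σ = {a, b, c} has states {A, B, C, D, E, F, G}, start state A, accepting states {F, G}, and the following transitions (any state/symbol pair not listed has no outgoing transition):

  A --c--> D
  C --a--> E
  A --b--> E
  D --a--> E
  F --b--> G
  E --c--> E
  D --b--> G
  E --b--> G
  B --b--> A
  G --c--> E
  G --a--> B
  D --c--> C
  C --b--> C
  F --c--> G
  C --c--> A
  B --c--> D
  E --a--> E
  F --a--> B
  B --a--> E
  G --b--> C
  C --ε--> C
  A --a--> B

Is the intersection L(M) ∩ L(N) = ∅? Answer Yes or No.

No

The string bb is accepted by both M and N.
Hence L(M) ∩ L(N) ≠ ∅.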